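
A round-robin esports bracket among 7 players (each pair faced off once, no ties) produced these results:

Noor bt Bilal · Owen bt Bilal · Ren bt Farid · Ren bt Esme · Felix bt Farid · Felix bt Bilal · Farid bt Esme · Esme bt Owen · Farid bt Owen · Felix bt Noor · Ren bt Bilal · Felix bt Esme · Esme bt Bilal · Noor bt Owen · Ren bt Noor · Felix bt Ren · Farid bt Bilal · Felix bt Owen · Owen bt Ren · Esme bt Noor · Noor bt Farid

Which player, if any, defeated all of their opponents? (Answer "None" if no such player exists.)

Felix

Felix has 6 wins out of 6 opponents — a perfect record.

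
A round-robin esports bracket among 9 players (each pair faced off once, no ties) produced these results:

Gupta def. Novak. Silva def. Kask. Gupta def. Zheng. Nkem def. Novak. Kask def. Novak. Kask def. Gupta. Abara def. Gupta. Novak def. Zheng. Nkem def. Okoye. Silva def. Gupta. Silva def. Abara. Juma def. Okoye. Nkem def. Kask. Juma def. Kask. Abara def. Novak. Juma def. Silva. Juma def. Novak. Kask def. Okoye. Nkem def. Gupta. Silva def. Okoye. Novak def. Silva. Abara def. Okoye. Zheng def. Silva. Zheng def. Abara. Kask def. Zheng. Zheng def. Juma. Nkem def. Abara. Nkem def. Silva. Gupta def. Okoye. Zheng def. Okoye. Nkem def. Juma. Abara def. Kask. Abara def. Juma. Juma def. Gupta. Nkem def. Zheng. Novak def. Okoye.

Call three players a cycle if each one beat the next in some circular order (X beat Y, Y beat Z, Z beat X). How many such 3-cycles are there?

12

Win totals: Silva 4, Abara 5, Novak 3, Nkem 8, Zheng 4, Juma 5, Gupta 3, Okoye 0, Kask 4.
A player with w wins dominates both others in C(w,2) triples; summing gives 6 + 10 + 3 + 28 + 6 + 10 + 3 + 0 + 6 = 72 transitive triples.
Total triples C(9,3) = 84, so cyclic triples = 84 − 72 = 12.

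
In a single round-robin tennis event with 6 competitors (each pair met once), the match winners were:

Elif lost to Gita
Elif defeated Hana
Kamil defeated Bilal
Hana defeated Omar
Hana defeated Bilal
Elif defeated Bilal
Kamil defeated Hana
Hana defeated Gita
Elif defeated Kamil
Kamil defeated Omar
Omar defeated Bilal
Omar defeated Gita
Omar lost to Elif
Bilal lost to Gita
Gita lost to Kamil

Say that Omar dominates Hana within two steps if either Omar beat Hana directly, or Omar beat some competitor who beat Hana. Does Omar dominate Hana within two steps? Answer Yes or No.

No

Omar did not beat Hana directly.
Omar beat Bilal, Gita, but each of them lost to Hana. No two-step path.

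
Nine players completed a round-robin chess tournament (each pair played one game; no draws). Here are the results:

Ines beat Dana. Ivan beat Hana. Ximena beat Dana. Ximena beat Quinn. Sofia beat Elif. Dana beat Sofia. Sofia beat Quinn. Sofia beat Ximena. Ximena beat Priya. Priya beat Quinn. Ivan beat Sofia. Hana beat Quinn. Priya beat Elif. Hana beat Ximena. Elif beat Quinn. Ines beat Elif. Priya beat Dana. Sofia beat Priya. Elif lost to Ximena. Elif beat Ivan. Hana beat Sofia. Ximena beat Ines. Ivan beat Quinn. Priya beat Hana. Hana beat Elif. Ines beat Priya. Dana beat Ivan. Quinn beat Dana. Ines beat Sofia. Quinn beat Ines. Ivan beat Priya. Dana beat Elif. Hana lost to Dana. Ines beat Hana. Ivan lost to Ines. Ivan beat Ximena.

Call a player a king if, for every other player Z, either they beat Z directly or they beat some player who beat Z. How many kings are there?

Elif reaches everyone (king).
Priya reaches everyone (king).
Ximena reaches everyone (king).
Quinn cannot reach Ximena in two steps.
Sofia reaches everyone (king).
Dana cannot reach Ines in two steps.
Hana reaches everyone (king).
Ivan reaches everyone (king).
Ines reaches everyone (king).
Kings: Elif, Priya, Ximena, Sofia, Hana, Ivan, Ines — 7.

7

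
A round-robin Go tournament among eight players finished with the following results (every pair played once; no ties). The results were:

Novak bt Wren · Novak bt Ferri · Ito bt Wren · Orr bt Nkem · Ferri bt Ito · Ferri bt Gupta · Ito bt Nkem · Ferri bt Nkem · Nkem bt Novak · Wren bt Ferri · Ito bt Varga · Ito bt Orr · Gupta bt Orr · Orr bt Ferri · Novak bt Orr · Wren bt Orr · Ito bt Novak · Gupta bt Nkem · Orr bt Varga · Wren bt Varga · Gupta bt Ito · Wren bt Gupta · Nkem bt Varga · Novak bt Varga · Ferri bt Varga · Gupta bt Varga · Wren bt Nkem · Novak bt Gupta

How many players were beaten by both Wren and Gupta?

3

Wren beat: Orr, Ferri, Nkem, Gupta, Varga.
Gupta beat: Orr, Ito, Nkem, Varga.
Both beat: Orr, Nkem, Varga — 3.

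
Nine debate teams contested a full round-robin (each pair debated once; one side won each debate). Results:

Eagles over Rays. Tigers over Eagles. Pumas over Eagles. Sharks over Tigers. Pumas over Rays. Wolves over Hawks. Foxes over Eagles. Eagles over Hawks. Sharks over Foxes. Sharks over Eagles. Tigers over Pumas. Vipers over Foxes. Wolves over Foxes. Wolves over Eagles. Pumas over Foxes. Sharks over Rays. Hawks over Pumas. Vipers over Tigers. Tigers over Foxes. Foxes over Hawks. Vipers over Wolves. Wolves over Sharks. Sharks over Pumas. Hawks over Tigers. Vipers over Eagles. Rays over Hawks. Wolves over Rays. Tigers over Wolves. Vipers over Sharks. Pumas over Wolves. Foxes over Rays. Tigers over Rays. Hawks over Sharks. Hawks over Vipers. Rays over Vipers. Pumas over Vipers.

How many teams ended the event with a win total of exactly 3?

Win totals: Wolves 5, Pumas 5, Sharks 5, Eagles 2, Hawks 4, Tigers 5, Rays 2, Foxes 3, Vipers 5.
Exactly 3: Foxes — 1 team.

1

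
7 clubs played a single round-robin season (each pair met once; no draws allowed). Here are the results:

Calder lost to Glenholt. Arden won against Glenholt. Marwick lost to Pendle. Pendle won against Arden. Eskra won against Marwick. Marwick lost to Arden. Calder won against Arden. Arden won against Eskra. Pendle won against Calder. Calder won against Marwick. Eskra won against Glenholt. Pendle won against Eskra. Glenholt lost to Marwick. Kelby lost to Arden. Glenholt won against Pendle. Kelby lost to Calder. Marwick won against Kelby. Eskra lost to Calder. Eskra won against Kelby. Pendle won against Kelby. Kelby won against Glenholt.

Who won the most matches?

Win totals: Marwick 2, Eskra 3, Kelby 1, Pendle 5, Arden 4, Glenholt 2, Calder 4.
Pendle leads with 5 wins (next highest: 4).

Pendle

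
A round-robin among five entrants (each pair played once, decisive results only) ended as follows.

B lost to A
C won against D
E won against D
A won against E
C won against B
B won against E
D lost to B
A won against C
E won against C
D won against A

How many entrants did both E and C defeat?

E beat: C, D.
C beat: B, D.
Both beat: D — 1.

1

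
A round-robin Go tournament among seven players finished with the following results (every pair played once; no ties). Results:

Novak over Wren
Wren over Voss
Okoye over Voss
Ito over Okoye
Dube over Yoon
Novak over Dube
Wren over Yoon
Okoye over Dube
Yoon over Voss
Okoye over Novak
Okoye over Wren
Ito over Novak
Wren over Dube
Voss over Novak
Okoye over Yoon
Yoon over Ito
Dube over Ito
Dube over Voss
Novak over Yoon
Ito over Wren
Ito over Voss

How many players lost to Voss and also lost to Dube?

0

Voss beat: Novak.
Dube beat: Voss, Yoon, Ito.
No one was beaten by both.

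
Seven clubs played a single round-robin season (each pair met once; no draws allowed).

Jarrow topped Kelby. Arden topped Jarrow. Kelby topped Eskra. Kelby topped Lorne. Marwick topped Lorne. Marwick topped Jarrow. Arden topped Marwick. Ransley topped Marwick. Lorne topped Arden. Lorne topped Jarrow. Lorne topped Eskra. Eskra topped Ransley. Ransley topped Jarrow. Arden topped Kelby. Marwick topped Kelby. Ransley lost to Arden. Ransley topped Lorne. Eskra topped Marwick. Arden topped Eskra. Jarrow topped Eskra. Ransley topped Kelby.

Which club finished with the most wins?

Win totals: Lorne 3, Kelby 2, Jarrow 2, Eskra 2, Ransley 4, Marwick 3, Arden 5.
Arden leads with 5 wins (next highest: 4).

Arden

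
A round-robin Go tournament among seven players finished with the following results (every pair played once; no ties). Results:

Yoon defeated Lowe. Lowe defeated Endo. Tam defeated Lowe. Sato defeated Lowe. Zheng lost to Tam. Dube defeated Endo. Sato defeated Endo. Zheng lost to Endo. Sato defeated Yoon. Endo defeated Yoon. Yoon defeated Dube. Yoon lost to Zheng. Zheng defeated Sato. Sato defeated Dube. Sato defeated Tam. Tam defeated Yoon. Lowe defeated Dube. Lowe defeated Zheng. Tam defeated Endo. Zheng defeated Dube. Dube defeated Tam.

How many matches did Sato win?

5

Sato's results: beat Lowe, Yoon, Tam, Endo, Dube; lost to Zheng.
That is 5 wins.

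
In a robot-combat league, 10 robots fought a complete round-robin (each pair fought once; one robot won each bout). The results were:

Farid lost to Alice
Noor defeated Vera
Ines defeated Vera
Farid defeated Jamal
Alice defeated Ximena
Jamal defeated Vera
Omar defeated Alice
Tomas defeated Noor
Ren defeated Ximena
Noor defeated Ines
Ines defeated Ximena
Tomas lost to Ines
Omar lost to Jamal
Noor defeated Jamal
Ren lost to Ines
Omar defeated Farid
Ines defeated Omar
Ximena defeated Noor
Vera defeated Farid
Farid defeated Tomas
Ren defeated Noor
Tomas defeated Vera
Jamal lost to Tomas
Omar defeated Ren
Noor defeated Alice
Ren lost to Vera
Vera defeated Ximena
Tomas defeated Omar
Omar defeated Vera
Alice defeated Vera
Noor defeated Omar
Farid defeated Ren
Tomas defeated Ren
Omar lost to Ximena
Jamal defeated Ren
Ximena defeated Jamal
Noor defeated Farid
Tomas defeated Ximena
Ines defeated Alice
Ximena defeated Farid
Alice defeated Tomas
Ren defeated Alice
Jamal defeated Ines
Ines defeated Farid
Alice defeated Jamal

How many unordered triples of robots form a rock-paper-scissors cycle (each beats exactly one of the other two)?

Win totals: Jamal 4, Tomas 6, Alice 5, Ren 3, Farid 3, Ximena 4, Omar 4, Ines 7, Vera 3, Noor 6.
A robot with w wins dominates both others in C(w,2) triples; summing gives 6 + 15 + 10 + 3 + 3 + 6 + 6 + 21 + 3 + 15 = 88 transitive triples.
Total triples C(10,3) = 120, so cyclic triples = 120 − 88 = 32.

32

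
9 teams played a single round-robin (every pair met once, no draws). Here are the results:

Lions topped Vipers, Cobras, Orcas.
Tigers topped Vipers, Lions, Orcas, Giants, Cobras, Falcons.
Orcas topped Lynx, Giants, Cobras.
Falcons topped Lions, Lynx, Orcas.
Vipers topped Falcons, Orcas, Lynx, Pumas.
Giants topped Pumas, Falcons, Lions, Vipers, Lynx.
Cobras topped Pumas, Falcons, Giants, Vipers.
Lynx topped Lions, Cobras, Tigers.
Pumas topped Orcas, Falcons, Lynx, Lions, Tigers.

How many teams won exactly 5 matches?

2

Win totals: Tigers 6, Lynx 3, Cobras 4, Pumas 5, Falcons 3, Orcas 3, Lions 3, Giants 5, Vipers 4.
Exactly 5: Pumas, Giants — 2 teams.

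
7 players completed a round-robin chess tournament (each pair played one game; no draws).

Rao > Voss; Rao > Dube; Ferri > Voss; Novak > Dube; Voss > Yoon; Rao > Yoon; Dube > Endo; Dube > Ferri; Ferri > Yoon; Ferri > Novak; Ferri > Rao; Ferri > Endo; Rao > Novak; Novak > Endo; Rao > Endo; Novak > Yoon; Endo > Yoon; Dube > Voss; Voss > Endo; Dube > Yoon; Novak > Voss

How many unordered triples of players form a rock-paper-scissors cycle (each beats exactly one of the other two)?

2

Win totals: Rao 5, Novak 4, Endo 1, Dube 4, Voss 2, Yoon 0, Ferri 5.
A player with w wins dominates both others in C(w,2) triples; summing gives 10 + 6 + 0 + 6 + 1 + 0 + 10 = 33 transitive triples.
Total triples C(7,3) = 35, so cyclic triples = 35 − 33 = 2.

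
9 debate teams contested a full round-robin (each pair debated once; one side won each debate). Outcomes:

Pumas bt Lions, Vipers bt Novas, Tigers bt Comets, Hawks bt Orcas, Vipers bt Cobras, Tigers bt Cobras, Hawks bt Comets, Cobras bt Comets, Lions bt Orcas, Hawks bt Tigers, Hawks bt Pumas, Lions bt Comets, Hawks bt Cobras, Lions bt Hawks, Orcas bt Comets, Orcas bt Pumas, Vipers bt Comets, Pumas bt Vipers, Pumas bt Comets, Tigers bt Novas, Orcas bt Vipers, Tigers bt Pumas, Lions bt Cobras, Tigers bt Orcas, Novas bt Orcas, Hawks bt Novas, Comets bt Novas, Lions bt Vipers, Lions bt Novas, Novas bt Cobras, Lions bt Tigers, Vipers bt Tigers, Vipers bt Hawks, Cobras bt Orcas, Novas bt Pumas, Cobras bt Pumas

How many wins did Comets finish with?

1

Comets' results: beat Novas; lost to Orcas, Pumas, Vipers, Lions, Cobras, Hawks, Tigers.
That is 1 win.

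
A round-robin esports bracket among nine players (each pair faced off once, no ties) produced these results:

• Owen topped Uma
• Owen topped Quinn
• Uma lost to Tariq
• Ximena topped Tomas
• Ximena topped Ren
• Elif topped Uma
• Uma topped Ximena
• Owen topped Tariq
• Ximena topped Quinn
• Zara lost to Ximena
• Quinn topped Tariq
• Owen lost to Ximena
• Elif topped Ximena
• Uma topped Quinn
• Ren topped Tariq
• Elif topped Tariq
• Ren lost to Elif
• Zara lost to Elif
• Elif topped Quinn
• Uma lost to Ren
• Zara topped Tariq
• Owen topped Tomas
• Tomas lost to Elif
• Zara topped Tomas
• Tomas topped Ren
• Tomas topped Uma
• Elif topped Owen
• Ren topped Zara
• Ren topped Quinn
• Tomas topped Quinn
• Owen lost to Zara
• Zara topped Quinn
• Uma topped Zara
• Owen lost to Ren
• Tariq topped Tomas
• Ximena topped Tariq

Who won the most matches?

Elif

Win totals: Zara 4, Elif 8, Quinn 1, Owen 4, Ren 5, Ximena 6, Uma 3, Tariq 2, Tomas 3.
Elif leads with 8 wins (next highest: 6).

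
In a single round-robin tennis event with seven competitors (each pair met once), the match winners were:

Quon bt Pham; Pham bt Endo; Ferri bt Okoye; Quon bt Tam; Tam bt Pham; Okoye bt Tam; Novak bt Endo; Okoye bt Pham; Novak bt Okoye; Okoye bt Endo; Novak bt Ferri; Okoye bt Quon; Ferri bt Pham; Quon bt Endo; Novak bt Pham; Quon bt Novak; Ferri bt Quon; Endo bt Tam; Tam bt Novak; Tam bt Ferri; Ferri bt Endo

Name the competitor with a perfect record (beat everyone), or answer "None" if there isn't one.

None

Highest win total is Quon with 4 (out of 6 possible).
Quon lost to Ferri, Okoye, so no competitor went undefeated.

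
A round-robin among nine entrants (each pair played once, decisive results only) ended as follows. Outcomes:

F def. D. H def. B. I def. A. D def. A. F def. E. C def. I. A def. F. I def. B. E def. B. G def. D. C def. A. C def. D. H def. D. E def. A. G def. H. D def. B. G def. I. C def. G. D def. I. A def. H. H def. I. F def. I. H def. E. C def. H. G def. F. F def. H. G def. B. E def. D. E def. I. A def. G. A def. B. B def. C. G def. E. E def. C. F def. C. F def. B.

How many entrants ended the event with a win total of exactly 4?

Win totals: A 4, B 1, C 5, D 3, E 5, F 6, G 6, H 4, I 2.
Exactly 4: A, H — 2 entrants.

2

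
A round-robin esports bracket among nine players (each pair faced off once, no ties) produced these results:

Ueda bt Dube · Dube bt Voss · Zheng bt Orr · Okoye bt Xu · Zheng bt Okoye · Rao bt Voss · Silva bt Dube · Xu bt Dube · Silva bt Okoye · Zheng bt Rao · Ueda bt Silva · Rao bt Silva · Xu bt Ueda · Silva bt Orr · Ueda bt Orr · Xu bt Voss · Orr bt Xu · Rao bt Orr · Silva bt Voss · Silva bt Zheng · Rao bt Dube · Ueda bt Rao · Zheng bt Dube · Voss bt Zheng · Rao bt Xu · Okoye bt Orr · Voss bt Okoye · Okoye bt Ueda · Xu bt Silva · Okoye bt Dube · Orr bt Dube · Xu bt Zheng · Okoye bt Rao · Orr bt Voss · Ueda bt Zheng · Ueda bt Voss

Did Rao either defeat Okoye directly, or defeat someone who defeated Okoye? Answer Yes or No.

Rao did not beat Okoye directly.
Rao beat Dube, Silva, Voss, Xu, Orr. Of those, Silva beat Okoye.

Yes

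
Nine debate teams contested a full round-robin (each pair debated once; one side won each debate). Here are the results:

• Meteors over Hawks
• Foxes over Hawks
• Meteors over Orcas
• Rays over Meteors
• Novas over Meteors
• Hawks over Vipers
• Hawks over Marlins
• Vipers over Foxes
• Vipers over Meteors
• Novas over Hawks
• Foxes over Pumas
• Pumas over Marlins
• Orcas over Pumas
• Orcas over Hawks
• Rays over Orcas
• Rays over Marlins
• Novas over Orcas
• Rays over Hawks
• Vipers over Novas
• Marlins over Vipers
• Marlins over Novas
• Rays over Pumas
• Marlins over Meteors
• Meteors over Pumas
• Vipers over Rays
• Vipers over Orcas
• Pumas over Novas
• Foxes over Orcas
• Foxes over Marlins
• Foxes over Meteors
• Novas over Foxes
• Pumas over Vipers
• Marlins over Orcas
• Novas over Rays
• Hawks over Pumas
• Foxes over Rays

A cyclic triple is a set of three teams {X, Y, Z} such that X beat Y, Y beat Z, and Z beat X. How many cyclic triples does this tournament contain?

23

Win totals: Foxes 6, Novas 5, Pumas 3, Hawks 3, Rays 5, Marlins 4, Vipers 5, Orcas 2, Meteors 3.
A team with w wins dominates both others in C(w,2) triples; summing gives 15 + 10 + 3 + 3 + 10 + 6 + 10 + 1 + 3 = 61 transitive triples.
Total triples C(9,3) = 84, so cyclic triples = 84 − 61 = 23.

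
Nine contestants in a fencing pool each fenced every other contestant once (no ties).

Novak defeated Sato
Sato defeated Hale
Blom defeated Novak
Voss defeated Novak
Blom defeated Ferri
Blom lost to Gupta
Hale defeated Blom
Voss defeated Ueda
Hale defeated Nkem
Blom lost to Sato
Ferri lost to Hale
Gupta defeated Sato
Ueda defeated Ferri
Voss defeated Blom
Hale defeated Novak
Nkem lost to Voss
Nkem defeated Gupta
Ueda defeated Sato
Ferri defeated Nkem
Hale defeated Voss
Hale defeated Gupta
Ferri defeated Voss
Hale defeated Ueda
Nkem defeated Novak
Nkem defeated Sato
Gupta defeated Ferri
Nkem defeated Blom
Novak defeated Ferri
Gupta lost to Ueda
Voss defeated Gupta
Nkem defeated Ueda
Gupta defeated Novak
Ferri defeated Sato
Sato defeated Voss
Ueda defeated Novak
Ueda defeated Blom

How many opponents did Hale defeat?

Hale's results: beat Voss, Ueda, Novak, Ferri, Gupta, Nkem, Blom; lost to Sato.
That is 7 wins.

7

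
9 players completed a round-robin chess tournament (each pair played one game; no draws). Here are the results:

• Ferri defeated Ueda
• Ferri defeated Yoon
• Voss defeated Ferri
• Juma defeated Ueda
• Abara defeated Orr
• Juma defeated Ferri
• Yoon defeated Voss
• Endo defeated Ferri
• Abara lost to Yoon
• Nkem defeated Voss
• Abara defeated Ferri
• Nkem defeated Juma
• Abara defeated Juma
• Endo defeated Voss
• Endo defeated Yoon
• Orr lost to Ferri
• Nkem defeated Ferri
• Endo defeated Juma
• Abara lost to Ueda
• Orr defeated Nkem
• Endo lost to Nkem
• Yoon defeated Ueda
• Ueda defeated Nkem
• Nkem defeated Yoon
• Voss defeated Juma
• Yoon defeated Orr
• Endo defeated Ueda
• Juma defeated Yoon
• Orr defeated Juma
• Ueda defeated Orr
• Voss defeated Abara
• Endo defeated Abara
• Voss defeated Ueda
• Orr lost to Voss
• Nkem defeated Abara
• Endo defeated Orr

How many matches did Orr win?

2

Orr's results: beat Nkem, Juma; lost to Endo, Ferri, Abara, Ueda, Voss, Yoon.
That is 2 wins.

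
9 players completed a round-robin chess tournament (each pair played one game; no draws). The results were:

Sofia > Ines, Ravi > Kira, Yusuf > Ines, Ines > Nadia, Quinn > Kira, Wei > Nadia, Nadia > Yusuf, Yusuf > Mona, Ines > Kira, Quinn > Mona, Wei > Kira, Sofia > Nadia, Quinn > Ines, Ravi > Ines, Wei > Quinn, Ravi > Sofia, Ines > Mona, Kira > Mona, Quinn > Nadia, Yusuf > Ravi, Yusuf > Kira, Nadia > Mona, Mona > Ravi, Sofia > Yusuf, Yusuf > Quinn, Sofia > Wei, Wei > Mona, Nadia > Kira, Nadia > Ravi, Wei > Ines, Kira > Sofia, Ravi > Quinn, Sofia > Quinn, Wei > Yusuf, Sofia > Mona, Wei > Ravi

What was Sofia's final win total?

Sofia's results: beat Wei, Mona, Ines, Nadia, Quinn, Yusuf; lost to Kira, Ravi.
That is 6 wins.

6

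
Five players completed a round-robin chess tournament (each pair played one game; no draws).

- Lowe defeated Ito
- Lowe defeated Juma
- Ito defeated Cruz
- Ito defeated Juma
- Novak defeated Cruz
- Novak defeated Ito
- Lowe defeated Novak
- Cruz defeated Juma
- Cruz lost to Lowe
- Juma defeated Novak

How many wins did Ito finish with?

2

Ito's results: beat Cruz, Juma; lost to Novak, Lowe.
That is 2 wins.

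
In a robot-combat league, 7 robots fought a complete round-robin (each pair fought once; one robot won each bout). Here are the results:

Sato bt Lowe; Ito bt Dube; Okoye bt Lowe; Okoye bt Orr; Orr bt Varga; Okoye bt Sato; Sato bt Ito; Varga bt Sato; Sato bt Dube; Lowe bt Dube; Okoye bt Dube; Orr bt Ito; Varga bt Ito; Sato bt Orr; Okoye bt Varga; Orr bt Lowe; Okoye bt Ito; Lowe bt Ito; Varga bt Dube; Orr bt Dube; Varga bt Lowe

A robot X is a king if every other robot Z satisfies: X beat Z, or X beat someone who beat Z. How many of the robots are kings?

Sato cannot reach Okoye in two steps.
Okoye reaches everyone (king).
Orr cannot reach Okoye in two steps.
Lowe cannot reach Sato, Okoye, Orr, Varga in two steps.
Dube cannot reach Sato, Okoye, Orr, Lowe, Ito, Varga in two steps.
Ito cannot reach Sato, Okoye, Orr, Lowe, Varga in two steps.
Varga cannot reach Okoye in two steps.
Kings: Okoye — 1.

1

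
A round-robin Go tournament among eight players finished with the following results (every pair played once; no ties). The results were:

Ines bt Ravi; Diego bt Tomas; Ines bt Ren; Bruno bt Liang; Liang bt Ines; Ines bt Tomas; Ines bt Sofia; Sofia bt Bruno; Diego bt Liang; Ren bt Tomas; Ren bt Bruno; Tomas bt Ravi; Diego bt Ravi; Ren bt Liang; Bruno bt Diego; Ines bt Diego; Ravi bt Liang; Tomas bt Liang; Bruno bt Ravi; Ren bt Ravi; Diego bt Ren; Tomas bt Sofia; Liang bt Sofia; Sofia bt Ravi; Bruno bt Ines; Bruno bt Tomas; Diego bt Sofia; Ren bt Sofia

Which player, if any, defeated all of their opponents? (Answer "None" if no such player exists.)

Highest win total is Ren with 5 (out of 7 possible).
Ren lost to Diego, Ines, so no player went undefeated.

None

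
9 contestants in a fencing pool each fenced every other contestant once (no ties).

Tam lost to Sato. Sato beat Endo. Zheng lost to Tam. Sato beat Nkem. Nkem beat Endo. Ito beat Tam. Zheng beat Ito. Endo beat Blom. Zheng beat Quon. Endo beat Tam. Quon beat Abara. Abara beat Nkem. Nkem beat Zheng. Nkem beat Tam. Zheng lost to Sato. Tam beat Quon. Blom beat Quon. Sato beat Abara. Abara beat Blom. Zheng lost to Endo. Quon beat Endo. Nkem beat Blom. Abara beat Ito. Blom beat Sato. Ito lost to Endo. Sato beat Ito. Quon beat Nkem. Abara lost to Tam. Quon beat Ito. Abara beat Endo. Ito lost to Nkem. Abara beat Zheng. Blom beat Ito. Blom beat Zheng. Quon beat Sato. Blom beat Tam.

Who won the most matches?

Win totals: Nkem 5, Ito 1, Tam 3, Zheng 2, Abara 5, Endo 4, Sato 6, Blom 5, Quon 5.
Sato leads with 6 wins (next highest: 5).

Sato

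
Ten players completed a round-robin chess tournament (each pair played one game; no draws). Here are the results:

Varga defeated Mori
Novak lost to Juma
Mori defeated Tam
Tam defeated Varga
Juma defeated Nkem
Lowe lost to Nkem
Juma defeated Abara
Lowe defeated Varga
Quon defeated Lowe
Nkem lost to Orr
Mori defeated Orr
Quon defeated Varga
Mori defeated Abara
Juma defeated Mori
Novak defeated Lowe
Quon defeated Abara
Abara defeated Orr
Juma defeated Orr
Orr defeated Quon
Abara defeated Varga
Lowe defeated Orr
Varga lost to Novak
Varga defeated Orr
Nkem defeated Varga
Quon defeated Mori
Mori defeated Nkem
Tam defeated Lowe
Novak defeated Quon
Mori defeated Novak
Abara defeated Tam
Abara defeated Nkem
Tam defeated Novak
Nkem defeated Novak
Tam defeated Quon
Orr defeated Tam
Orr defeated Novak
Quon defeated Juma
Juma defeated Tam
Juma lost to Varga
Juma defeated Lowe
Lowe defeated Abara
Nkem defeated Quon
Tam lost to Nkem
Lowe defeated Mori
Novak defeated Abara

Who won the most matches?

Win totals: Quon 5, Juma 7, Mori 5, Lowe 4, Nkem 5, Tam 4, Orr 4, Novak 4, Abara 4, Varga 3.
Juma leads with 7 wins (next highest: 5).

Juma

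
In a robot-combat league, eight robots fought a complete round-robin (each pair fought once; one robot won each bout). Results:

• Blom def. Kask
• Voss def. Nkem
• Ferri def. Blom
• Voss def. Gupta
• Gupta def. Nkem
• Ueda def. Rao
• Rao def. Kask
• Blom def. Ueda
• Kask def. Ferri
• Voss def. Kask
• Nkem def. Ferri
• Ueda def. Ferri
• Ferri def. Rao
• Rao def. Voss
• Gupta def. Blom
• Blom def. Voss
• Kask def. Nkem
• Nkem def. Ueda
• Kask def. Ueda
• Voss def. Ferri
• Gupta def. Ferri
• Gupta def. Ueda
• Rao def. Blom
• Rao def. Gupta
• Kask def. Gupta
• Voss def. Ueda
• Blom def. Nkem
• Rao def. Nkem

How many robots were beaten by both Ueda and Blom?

Ueda beat: Rao, Ferri.
Blom beat: Nkem, Ueda, Kask, Voss.
No one was beaten by both.

0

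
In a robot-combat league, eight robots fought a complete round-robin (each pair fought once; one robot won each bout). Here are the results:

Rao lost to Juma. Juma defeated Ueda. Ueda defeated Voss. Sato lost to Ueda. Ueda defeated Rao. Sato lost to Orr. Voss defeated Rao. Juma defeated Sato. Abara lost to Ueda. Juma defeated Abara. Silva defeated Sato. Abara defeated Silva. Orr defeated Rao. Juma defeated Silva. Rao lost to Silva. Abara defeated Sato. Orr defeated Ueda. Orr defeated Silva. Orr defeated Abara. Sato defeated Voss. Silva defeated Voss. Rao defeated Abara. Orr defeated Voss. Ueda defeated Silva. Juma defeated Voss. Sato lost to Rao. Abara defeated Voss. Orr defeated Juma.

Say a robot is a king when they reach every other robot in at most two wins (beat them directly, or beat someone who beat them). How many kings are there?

1

Sato cannot reach Juma, Ueda, Orr, Abara, Silva in two steps.
Rao cannot reach Juma, Ueda, Orr in two steps.
Juma cannot reach Orr in two steps.
Ueda cannot reach Juma, Orr in two steps.
Orr reaches everyone (king).
Abara cannot reach Juma, Ueda, Orr in two steps.
Silva cannot reach Juma, Ueda, Orr in two steps.
Voss cannot reach Juma, Ueda, Orr, Silva in two steps.
Kings: Orr — 1.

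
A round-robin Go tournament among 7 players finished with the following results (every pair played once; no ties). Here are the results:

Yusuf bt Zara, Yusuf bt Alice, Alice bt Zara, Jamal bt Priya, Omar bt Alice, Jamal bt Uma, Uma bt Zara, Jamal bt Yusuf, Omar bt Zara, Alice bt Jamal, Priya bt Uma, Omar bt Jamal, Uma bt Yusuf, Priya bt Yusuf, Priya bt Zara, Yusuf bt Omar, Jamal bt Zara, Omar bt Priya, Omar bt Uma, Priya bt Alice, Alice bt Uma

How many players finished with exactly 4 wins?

2

Win totals: Omar 5, Alice 3, Priya 4, Zara 0, Jamal 4, Yusuf 3, Uma 2.
Exactly 4: Priya, Jamal — 2 players.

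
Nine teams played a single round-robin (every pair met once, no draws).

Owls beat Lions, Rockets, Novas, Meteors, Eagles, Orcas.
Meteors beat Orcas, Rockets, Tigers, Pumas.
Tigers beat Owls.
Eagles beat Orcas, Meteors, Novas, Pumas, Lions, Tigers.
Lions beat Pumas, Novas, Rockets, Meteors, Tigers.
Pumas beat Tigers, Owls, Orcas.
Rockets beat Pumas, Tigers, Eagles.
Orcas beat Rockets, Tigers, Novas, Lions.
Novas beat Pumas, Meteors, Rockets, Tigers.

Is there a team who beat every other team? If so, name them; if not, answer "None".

Highest win total is Owls with 6 (out of 8 possible).
Owls lost to Tigers, Pumas, so no team went undefeated.

None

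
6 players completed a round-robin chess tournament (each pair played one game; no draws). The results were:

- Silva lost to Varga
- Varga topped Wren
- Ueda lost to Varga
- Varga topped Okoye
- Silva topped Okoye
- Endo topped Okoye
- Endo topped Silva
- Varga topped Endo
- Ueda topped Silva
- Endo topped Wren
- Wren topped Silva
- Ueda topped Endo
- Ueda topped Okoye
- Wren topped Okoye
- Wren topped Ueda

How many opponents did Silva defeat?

1

Silva's results: beat Okoye; lost to Varga, Endo, Wren, Ueda.
That is 1 win.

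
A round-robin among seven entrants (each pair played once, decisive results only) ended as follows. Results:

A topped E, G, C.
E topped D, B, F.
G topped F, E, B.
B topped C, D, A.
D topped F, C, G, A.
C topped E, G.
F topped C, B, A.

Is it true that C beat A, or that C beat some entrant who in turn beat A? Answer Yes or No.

No

C did not beat A directly.
C beat E, G, but each of them lost to A. No two-step path.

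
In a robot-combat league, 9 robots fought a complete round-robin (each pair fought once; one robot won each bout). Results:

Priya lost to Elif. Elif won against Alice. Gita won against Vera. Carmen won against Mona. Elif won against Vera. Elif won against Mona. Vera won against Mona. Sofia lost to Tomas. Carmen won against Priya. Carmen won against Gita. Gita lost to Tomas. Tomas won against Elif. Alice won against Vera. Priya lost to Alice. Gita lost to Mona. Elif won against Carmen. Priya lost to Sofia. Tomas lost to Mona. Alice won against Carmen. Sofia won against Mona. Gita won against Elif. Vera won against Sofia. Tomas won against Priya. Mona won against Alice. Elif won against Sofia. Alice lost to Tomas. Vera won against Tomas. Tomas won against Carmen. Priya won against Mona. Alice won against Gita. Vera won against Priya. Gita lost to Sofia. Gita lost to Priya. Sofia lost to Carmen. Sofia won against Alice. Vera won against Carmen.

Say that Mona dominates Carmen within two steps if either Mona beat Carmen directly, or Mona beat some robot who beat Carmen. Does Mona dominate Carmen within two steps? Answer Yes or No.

Mona did not beat Carmen directly.
Mona beat Alice, Tomas, Gita. Of those, Alice beat Carmen.

Yes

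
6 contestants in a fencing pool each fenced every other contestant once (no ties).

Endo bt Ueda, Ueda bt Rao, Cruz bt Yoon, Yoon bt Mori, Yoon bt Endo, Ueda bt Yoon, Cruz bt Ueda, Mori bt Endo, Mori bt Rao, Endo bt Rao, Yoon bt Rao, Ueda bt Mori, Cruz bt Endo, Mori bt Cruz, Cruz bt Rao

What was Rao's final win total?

Rao's results: beat no one; lost to Cruz, Mori, Yoon, Ueda, Endo.
That is 0 wins.

0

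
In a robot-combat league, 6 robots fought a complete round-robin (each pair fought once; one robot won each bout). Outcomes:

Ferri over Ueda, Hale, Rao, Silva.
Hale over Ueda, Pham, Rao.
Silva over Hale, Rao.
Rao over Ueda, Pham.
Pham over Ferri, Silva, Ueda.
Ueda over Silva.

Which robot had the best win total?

Ferri

Win totals: Ferri 4, Hale 3, Ueda 1, Silva 2, Pham 3, Rao 2.
Ferri leads with 4 wins (next highest: 3).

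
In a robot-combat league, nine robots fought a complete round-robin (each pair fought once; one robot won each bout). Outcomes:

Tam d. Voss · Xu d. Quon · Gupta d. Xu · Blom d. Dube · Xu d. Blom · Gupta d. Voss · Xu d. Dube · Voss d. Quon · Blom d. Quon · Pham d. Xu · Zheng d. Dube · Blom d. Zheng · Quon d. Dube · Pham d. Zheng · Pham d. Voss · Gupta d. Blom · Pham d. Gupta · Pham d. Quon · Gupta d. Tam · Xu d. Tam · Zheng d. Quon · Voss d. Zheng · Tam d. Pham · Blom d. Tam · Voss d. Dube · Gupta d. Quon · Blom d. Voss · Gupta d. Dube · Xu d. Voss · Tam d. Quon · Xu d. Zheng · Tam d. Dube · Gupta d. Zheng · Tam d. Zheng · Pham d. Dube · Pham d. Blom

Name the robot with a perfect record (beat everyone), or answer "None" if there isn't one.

None

Highest win total is Pham with 7 (out of 8 possible).
Pham lost to Tam, so no robot went undefeated.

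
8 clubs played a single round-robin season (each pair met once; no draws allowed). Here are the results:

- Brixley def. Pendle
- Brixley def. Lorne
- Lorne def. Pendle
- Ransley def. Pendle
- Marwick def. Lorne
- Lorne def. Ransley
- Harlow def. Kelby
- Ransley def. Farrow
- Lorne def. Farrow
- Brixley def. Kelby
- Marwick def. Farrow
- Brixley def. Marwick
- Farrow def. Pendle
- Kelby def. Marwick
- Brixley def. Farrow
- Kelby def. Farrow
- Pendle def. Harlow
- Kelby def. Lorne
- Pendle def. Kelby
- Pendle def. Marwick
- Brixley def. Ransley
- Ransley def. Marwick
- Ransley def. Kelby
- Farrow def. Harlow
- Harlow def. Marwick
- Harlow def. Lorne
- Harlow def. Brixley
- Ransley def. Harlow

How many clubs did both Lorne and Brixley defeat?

Lorne beat: Pendle, Farrow, Ransley.
Brixley beat: Pendle, Lorne, Farrow, Kelby, Marwick, Ransley.
Both beat: Pendle, Farrow, Ransley — 3.

3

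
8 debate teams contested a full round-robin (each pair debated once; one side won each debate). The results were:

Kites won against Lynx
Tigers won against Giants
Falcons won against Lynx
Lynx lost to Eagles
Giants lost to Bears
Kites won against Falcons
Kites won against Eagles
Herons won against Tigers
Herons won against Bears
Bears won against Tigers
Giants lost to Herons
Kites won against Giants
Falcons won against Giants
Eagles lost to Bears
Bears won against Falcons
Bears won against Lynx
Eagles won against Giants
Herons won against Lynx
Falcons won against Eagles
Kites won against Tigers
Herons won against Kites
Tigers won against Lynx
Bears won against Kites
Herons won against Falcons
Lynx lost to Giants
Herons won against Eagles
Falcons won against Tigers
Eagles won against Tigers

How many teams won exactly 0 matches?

1

Win totals: Herons 7, Lynx 0, Eagles 3, Bears 6, Tigers 2, Kites 5, Falcons 4, Giants 1.
Exactly 0: Lynx — 1 team.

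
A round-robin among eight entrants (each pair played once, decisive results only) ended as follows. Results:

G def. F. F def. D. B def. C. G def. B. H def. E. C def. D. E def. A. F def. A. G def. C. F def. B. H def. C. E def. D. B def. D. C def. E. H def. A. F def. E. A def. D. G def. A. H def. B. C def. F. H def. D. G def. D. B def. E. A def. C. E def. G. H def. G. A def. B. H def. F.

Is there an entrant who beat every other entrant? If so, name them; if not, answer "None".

H

H has 7 wins out of 7 opponents — a perfect record.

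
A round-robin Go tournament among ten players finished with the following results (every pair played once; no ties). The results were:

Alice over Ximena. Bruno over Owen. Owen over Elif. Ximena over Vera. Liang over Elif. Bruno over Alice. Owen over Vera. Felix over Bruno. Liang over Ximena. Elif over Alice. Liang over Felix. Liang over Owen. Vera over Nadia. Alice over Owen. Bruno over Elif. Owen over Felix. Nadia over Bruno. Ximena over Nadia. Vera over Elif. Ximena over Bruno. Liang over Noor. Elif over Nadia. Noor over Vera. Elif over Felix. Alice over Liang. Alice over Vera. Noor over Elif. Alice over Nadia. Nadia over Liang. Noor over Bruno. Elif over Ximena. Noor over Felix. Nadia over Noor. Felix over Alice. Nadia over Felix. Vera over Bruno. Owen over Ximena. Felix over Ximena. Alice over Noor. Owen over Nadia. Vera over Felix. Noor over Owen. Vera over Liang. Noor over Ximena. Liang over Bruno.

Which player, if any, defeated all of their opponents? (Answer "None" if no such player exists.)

Highest win total is Noor with 6 (out of 9 possible).
Noor lost to Alice, Liang, Nadia, so no player went undefeated.

None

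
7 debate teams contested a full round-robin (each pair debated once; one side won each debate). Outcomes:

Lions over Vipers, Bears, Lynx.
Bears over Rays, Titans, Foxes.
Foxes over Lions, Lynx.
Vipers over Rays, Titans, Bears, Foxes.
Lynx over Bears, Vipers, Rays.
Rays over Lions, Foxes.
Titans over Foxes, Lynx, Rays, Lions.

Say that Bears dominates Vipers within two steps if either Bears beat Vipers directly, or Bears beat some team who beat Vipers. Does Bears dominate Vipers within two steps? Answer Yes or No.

No

Bears did not beat Vipers directly.
Bears beat Titans, Rays, Foxes, but each of them lost to Vipers. No two-step path.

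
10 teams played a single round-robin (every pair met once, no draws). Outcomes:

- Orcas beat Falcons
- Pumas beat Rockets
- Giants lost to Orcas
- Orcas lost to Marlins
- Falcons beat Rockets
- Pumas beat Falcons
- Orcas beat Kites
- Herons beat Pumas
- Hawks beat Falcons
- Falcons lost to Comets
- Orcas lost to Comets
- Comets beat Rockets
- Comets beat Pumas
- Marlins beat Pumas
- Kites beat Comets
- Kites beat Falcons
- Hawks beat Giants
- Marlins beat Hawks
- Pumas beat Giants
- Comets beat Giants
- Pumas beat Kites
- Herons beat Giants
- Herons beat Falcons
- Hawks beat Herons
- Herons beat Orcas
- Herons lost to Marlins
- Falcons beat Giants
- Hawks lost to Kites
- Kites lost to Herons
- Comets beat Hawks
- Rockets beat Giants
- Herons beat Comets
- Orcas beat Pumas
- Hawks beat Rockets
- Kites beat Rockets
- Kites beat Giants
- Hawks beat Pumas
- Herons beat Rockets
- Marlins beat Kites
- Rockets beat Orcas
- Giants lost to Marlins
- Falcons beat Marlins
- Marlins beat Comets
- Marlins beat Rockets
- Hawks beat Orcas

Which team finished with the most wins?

Win totals: Orcas 4, Hawks 6, Comets 6, Kites 5, Falcons 3, Pumas 4, Herons 7, Rockets 2, Giants 0, Marlins 8.
Marlins leads with 8 wins (next highest: 7).

Marlins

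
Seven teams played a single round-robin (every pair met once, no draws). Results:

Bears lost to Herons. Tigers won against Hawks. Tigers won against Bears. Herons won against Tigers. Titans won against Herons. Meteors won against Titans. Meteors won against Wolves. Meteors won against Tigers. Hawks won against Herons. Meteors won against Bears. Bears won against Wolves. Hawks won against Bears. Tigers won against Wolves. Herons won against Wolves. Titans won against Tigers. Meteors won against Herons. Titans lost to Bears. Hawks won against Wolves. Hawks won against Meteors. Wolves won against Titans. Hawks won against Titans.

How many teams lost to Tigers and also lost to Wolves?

0

Tigers beat: Hawks, Wolves, Bears.
Wolves beat: Titans.
No one was beaten by both.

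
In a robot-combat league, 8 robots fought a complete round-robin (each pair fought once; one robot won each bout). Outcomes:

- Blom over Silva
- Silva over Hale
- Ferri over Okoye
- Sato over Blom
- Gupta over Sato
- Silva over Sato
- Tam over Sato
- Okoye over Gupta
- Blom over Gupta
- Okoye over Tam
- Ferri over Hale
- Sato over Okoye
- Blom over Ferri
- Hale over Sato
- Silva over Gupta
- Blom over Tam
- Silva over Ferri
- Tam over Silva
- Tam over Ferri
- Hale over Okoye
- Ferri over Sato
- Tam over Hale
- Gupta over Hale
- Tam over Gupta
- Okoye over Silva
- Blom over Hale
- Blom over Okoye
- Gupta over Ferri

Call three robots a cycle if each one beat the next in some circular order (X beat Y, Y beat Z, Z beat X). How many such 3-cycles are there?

Win totals: Sato 2, Silva 4, Okoye 3, Hale 2, Gupta 3, Tam 5, Blom 6, Ferri 3.
A robot with w wins dominates both others in C(w,2) triples; summing gives 1 + 6 + 3 + 1 + 3 + 10 + 15 + 3 = 42 transitive triples.
Total triples C(8,3) = 56, so cyclic triples = 56 − 42 = 14.

14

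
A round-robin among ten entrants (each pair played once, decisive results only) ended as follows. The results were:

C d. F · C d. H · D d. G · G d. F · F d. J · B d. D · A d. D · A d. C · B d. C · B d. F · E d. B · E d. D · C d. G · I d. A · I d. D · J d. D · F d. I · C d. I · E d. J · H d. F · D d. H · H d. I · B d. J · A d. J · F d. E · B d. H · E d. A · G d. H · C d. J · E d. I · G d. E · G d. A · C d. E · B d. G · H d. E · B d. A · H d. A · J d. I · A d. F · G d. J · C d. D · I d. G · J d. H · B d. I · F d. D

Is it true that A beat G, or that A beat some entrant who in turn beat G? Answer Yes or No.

A did not beat G directly.
A beat C, D, F, J. Of those, C beat G.

Yes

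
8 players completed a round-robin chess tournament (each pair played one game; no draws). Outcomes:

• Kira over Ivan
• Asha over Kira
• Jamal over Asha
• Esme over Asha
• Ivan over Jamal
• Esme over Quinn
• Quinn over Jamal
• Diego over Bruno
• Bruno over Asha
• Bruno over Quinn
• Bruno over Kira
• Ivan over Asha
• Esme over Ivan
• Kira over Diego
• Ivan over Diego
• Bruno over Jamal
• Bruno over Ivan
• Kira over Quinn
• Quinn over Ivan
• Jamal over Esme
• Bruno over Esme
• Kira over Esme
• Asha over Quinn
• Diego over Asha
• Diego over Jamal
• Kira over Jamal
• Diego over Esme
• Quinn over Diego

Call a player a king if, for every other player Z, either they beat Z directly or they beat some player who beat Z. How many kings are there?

Esme cannot reach Bruno in two steps.
Quinn cannot reach Kira in two steps.
Asha cannot reach Bruno in two steps.
Jamal cannot reach Diego, Bruno in two steps.
Kira reaches everyone (king).
Ivan reaches everyone (king).
Diego reaches everyone (king).
Bruno reaches everyone (king).
Kings: Kira, Ivan, Diego, Bruno — 4.

4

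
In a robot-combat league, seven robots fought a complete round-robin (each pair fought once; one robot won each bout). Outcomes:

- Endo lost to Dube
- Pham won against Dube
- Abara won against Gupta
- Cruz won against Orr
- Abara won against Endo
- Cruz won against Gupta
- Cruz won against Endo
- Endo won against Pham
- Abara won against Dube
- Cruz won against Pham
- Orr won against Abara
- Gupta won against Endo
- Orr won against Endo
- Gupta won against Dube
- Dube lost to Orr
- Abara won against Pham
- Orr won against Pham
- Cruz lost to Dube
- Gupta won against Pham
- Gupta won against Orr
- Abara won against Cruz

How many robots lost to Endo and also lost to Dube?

0

Endo beat: Pham.
Dube beat: Endo, Cruz.
No one was beaten by both.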